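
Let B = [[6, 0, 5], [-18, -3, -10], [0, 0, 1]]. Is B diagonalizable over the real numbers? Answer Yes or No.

Yes

Characteristic polynomial: p(λ) = λ^3 - 4λ^2 - 15λ + 18 = (λ - 6)(λ - 1)(λ + 3).
All 3 eigenvalues are distinct, so B is diagonalizable.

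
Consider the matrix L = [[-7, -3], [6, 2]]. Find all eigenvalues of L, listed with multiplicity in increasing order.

-4, -1

Characteristic polynomial: p(μ) = μ^2 + 5μ + 4 = (μ + 1)(μ + 4).
Roots (with multiplicity): -4, -1.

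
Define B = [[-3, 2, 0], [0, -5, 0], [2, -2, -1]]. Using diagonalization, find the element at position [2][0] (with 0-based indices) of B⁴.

Characteristic polynomial: s^3 + 9s^2 + 23s + 15 = (s + 1)(s + 3)(s + 5), so the eigenvalues are -5, -3, -1.
s=-5: eigenvector (-1, 1, 1).
s=-3: eigenvector (1, 0, -1).
s=-1: eigenvector (0, 0, 1).
P = [[-1, 1, 0], [1, 0, 0], [1, -1, 1]], D = diag(-5, -3, -1), P⁻¹ = [[0, 1, 0], [1, 1, 0], [1, 0, 1]].
B⁴ = P·diag(625, 81, 1)·P⁻¹ = [[81, -544, 0], [0, 625, 0], [-80, 544, 1]].
The requested entry is -80.

-80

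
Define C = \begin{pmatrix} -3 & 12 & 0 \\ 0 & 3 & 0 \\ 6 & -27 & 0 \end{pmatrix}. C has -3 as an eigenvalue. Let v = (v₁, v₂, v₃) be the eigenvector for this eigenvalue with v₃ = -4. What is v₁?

C + 3I = [[0, 12, 0], [0, 6, 0], [6, -27, 3]].
Solving (C + 3I)v = 0 gives the eigenspace spanned by (2, 0, -4).
With v₃ = -4, v = (2, 0, -4), so v₁ = 2.

2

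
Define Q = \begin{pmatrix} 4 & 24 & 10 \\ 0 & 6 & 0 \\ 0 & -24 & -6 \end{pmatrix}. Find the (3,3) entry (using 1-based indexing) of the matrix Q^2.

Characteristic polynomial: s^3 - 4s^2 - 36s + 144 = (s - 6)(s - 4)(s + 6), so the eigenvalues are -6, 4, 6.
s=6: eigenvector (2, 1, -2).
s=4: eigenvector (1, 0, 0).
s=-6: eigenvector (-1, 0, 1).
P = [[2, 1, -1], [1, 0, 0], [-2, 0, 1]], D = diag(6, 4, -6), P⁻¹ = [[0, 1, 0], [1, 0, 1], [0, 2, 1]].
Q² = P·diag(36, 16, 36)·P⁻¹ = [[16, 0, -20], [0, 36, 0], [0, 0, 36]].
The requested entry is 36.

36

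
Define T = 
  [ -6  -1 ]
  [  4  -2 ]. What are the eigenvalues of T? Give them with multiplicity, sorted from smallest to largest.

Characteristic polynomial: p(r) = r^2 + 8r + 16 = (r + 4)^2.
Roots (with multiplicity): -4, -4.

-4, -4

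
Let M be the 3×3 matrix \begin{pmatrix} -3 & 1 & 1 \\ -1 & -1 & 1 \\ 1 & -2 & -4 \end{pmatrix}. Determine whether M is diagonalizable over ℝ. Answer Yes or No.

No

Characteristic polynomial: p(s) = s^3 + 8s^2 + 21s + 18 = (s + 2)(s + 3)^2.
s = -3 has algebraic multiplicity 2; rank(M + 3I) = 2, so geometric multiplicity = 1.
Geometric multiplicity < algebraic multiplicity, so M is not diagonalizable.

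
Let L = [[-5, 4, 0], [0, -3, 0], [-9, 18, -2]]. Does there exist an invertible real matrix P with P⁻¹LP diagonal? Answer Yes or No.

Characteristic polynomial: p(μ) = μ^3 + 10μ^2 + 31μ + 30 = (μ + 2)(μ + 3)(μ + 5).
All 3 eigenvalues are distinct, so L is diagonalizable.

Yes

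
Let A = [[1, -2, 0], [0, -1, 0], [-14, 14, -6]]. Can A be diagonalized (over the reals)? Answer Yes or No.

Characteristic polynomial: p(t) = t^3 + 6t^2 - t - 6 = (t - 1)(t + 1)(t + 6).
All 3 eigenvalues are distinct, so A is diagonalizable.

Yes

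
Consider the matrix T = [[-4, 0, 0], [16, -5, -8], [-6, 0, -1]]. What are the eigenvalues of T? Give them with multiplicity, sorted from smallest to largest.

Characteristic polynomial: p(λ) = λ^3 + 10λ^2 + 29λ + 20 = (λ + 1)(λ + 4)(λ + 5).
Roots (with multiplicity): -5, -4, -1.

-5, -4, -1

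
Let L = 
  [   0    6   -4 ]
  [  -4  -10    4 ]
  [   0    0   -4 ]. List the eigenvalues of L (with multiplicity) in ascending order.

-6, -4, -4

Characteristic polynomial: p(r) = r^3 + 14r^2 + 64r + 96 = (r + 4)^2(r + 6).
Roots (with multiplicity): -6, -4, -4.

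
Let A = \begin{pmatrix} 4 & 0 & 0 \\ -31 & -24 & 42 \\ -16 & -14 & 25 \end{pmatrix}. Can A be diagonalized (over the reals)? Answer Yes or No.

Characteristic polynomial: p(s) = s^3 - 5s^2 - 8s + 48 = (s - 4)^2(s + 3).
s = 4 has algebraic multiplicity 2; rank(A − 4I) = 2, so geometric multiplicity = 1.
Geometric multiplicity < algebraic multiplicity, so A is not diagonalizable.

No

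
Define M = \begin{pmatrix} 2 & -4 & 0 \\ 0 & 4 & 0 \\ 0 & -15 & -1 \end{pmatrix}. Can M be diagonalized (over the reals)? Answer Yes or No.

Characteristic polynomial: p(s) = s^3 - 5s^2 + 2s + 8 = (s - 4)(s - 2)(s + 1).
All 3 eigenvalues are distinct, so M is diagonalizable.

Yes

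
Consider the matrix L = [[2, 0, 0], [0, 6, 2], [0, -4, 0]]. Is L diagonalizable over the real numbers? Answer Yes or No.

Characteristic polynomial: p(s) = s^3 - 8s^2 + 20s - 16 = (s - 4)(s - 2)^2.
s = 2 has algebraic multiplicity 2; rank(L − 2I) = 1, so geometric multiplicity = 2.
Every eigenvalue has geometric = algebraic multiplicity, so L is diagonalizable.

Yes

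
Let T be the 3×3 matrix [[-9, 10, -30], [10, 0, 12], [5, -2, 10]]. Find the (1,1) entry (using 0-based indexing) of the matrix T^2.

76

Characteristic polynomial: λ^3 - λ^2 - 16λ + 16 = (λ - 4)(λ - 1)(λ + 4), so the eigenvalues are -4, 1, 4.
λ=1: eigenvector (-1, 2, 1).
λ=4: eigenvector (0, 3, 1).
λ=-4: eigenvector (-2, 2, 1).
P = [[-1, 0, -2], [2, 3, 2], [1, 1, 1]], D = diag(1, 4, -4), P⁻¹ = [[1, -2, 6], [0, 1, -2], [-1, 1, -3]].
T² = P·diag(1, 16, 16)·P⁻¹ = [[31, -30, 90], [-30, 76, -180], [-15, 30, -74]].
The requested entry is 76.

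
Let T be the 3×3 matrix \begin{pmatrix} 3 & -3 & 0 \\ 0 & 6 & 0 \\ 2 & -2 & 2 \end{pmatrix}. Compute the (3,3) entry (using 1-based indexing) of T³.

8

Characteristic polynomial: μ^3 - 11μ^2 + 36μ - 36 = (μ - 6)(μ - 3)(μ - 2), so the eigenvalues are 2, 3, 6.
μ=2: eigenvector (0, 0, 1).
μ=6: eigenvector (-1, 1, -1).
μ=3: eigenvector (1, 0, 2).
P = [[0, -1, 1], [0, 1, 0], [1, -1, 2]], D = diag(2, 6, 3), P⁻¹ = [[-2, -1, 1], [0, 1, 0], [1, 1, 0]].
T³ = P·diag(8, 216, 27)·P⁻¹ = [[27, -189, 0], [0, 216, 0], [38, -170, 8]].
The requested entry is 8.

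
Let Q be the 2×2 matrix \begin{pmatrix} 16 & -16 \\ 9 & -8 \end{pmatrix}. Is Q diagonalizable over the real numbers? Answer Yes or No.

No

Characteristic polynomial: p(μ) = μ^2 - 8μ + 16 = (μ - 4)^2.
μ = 4 has algebraic multiplicity 2; rank(Q − 4I) = 1, so geometric multiplicity = 1.
Geometric multiplicity < algebraic multiplicity, so Q is not diagonalizable.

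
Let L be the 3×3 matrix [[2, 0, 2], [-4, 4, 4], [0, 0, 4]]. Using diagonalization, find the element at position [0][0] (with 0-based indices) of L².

4

Characteristic polynomial: r^3 - 10r^2 + 32r - 32 = (r - 4)^2(r - 2), so the eigenvalues are 2, 4, 4.
r=4: eigenvector (1, 3, 1).
r=4: eigenvector (0, 1, 0).
r=2: eigenvector (1, 2, 0).
P = [[1, 0, 1], [3, 1, 2], [1, 0, 0]], D = diag(4, 4, 2), P⁻¹ = [[0, 0, 1], [-2, 1, -1], [1, 0, -1]].
L² = P·diag(16, 16, 4)·P⁻¹ = [[4, 0, 12], [-24, 16, 24], [0, 0, 16]].
The requested entry is 4.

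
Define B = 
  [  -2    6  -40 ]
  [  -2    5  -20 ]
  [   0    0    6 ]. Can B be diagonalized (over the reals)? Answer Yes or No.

Characteristic polynomial: p(r) = r^3 - 9r^2 + 20r - 12 = (r - 6)(r - 2)(r - 1).
All 3 eigenvalues are distinct, so B is diagonalizable.

Yes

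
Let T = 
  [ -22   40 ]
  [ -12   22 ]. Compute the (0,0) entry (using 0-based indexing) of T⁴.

Characteristic polynomial: μ^2 - 4 = (μ - 2)(μ + 2), so the eigenvalues are -2, 2.
μ=2: eigenvector (-5, -3).
μ=-2: eigenvector (2, 1).
P = [[-5, 2], [-3, 1]], D = diag(2, -2), P⁻¹ = [[1, -2], [3, -5]].
T⁴ = P·diag(16, 16)·P⁻¹ = [[16, 0], [0, 16]].
The requested entry is 16.

16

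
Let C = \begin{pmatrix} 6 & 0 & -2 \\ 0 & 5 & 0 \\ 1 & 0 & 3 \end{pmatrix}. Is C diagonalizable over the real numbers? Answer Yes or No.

Characteristic polynomial: p(s) = s^3 - 14s^2 + 65s - 100 = (s - 5)^2(s - 4).
s = 5 has algebraic multiplicity 2; rank(C − 5I) = 1, so geometric multiplicity = 2.
Every eigenvalue has geometric = algebraic multiplicity, so C is diagonalizable.

Yes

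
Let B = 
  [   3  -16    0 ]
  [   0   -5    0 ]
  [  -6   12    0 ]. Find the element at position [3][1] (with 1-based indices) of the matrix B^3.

-54

Characteristic polynomial: λ^3 + 2λ^2 - 15λ = λ(λ - 3)(λ + 5), so the eigenvalues are -5, 0, 3.
λ=3: eigenvector (1, 0, -2).
λ=-5: eigenvector (2, 1, 0).
λ=0: eigenvector (0, 0, 1).
P = [[1, 2, 0], [0, 1, 0], [-2, 0, 1]], D = diag(3, -5, 0), P⁻¹ = [[1, -2, 0], [0, 1, 0], [2, -4, 1]].
B³ = P·diag(27, -125, 0)·P⁻¹ = [[27, -304, 0], [0, -125, 0], [-54, 108, 0]].
The requested entry is -54.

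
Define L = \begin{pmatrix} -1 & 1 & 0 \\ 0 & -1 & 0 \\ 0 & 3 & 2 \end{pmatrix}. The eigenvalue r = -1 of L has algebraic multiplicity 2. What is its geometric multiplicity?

1

L + 1I = [[0, 1, 0], [0, 0, 0], [0, 3, 3]].
This matrix has rank 2, so its null space has dimension 3 − 2 = 1.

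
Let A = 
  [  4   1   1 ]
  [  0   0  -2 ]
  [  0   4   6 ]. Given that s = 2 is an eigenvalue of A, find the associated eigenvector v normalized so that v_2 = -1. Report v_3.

1

A − 2I = [[2, 1, 1], [0, -2, -2], [0, 4, 4]].
Solving (A − 2I)v = 0 gives the eigenspace spanned by (0, -1, 1).
With v_2 = -1, v = (0, -1, 1), so v_3 = 1.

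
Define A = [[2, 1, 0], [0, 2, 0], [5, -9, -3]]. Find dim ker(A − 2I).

A − 2I = [[0, 1, 0], [0, 0, 0], [5, -9, -5]].
This matrix has rank 2, so its null space has dimension 3 − 2 = 1.

1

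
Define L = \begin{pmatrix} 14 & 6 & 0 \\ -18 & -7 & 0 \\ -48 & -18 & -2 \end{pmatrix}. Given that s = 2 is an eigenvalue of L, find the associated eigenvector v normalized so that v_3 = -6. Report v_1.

2

L − 2I = [[12, 6, 0], [-18, -9, 0], [-48, -18, -4]].
Solving (L − 2I)v = 0 gives the eigenspace spanned by (2, -4, -6).
With v_3 = -6, v = (2, -4, -6), so v_1 = 2.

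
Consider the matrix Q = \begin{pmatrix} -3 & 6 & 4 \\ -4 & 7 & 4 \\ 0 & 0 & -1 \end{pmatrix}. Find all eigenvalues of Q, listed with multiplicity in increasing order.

-1, 1, 3

Characteristic polynomial: p(s) = s^3 - 3s^2 - s + 3 = (s - 3)(s - 1)(s + 1).
Roots (with multiplicity): -1, 1, 3.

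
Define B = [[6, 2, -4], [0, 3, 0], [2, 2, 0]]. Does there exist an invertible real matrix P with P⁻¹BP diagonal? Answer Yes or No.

Characteristic polynomial: p(r) = r^3 - 9r^2 + 26r - 24 = (r - 4)(r - 3)(r - 2).
All 3 eigenvalues are distinct, so B is diagonalizable.

Yes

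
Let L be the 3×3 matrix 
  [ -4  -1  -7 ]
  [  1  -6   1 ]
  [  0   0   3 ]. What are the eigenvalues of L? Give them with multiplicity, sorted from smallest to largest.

Characteristic polynomial: p(s) = s^3 + 7s^2 - 5s - 75 = (s - 3)(s + 5)^2.
Roots (with multiplicity): -5, -5, 3.

-5, -5, 3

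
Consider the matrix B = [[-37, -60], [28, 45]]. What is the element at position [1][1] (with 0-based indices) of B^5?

Characteristic polynomial: r^2 - 8r + 15 = (r - 5)(r - 3), so the eigenvalues are 3, 5.
r=5: eigenvector (-10, 7).
r=3: eigenvector (3, -2).
P = [[-10, 3], [7, -2]], D = diag(5, 3), P⁻¹ = [[2, 3], [7, 10]].
B⁵ = P·diag(3125, 243)·P⁻¹ = [[-57397, -86460], [40348, 60765]].
The requested entry is 60765.

60765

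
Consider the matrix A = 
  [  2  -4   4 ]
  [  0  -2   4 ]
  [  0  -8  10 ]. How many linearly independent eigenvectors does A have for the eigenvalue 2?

2

A − 2I = [[0, -4, 4], [0, -4, 4], [0, -8, 8]].
This matrix has rank 1, so its null space has dimension 3 − 1 = 2.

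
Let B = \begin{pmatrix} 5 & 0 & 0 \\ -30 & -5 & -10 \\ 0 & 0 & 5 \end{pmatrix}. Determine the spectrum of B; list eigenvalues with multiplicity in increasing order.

Characteristic polynomial: p(s) = s^3 - 5s^2 - 25s + 125 = (s - 5)^2(s + 5).
Roots (with multiplicity): -5, 5, 5.

-5, 5, 5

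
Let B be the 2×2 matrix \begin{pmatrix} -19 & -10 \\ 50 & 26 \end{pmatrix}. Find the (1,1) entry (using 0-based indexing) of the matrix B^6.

Characteristic polynomial: λ^2 - 7λ + 6 = (λ - 6)(λ - 1), so the eigenvalues are 1, 6.
λ=1: eigenvector (1, -2).
λ=6: eigenvector (-2, 5).
P = [[1, -2], [-2, 5]], D = diag(1, 6), P⁻¹ = [[5, 2], [2, 1]].
B⁶ = P·diag(1, 46656)·P⁻¹ = [[-186619, -93310], [466550, 233276]].
The requested entry is 233276.

233276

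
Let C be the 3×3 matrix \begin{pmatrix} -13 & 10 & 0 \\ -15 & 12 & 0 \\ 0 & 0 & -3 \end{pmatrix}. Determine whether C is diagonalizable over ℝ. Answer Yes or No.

Yes

Characteristic polynomial: p(r) = r^3 + 4r^2 - 3r - 18 = (r - 2)(r + 3)^2.
r = -3 has algebraic multiplicity 2; rank(C + 3I) = 1, so geometric multiplicity = 2.
Every eigenvalue has geometric = algebraic multiplicity, so C is diagonalizable.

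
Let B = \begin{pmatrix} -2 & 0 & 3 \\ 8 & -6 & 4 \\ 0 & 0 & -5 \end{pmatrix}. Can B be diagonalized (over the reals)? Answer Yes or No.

Yes

Characteristic polynomial: p(λ) = λ^3 + 13λ^2 + 52λ + 60 = (λ + 2)(λ + 5)(λ + 6).
All 3 eigenvalues are distinct, so B is diagonalizable.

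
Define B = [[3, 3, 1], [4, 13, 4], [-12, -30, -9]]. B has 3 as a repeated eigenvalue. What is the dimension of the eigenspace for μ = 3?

B − 3I = [[0, 3, 1], [4, 10, 4], [-12, -30, -12]].
This matrix has rank 2, so its null space has dimension 3 − 2 = 1.

1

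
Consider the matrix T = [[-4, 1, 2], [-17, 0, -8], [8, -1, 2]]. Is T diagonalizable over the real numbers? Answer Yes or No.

No

Characteristic polynomial: p(s) = s^3 + 2s^2 - 15s - 36 = (s - 4)(s + 3)^2.
s = -3 has algebraic multiplicity 2; rank(T + 3I) = 2, so geometric multiplicity = 1.
Geometric multiplicity < algebraic multiplicity, so T is not diagonalizable.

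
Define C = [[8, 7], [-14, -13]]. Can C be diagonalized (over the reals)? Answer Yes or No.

Characteristic polynomial: p(t) = t^2 + 5t - 6 = (t - 1)(t + 6).
All 2 eigenvalues are distinct, so C is diagonalizable.

Yes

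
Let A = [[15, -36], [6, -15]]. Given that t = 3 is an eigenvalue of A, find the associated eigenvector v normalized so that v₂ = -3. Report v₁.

A − 3I = [[12, -36], [6, -18]].
Solving (A − 3I)v = 0 gives the eigenspace spanned by (-9, -3).
With v₂ = -3, v = (-9, -3), so v₁ = -9.

-9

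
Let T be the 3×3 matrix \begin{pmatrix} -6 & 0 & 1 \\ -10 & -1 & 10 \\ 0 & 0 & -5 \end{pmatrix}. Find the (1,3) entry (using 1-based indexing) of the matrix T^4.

Characteristic polynomial: λ^3 + 12λ^2 + 41λ + 30 = (λ + 1)(λ + 5)(λ + 6), so the eigenvalues are -6, -5, -1.
λ=-6: eigenvector (1, 2, 0).
λ=-1: eigenvector (0, 1, 0).
λ=-5: eigenvector (1, 0, 1).
P = [[1, 0, 1], [2, 1, 0], [0, 0, 1]], D = diag(-6, -1, -5), P⁻¹ = [[1, 0, -1], [-2, 1, 2], [0, 0, 1]].
T⁴ = P·diag(1296, 1, 625)·P⁻¹ = [[1296, 0, -671], [2590, 1, -2590], [0, 0, 625]].
The requested entry is -671.

-671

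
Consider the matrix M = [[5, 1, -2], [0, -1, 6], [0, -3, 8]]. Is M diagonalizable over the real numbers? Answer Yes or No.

No

Characteristic polynomial: p(λ) = λ^3 - 12λ^2 + 45λ - 50 = (λ - 5)^2(λ - 2).
λ = 5 has algebraic multiplicity 2; rank(M − 5I) = 2, so geometric multiplicity = 1.
Geometric multiplicity < algebraic multiplicity, so M is not diagonalizable.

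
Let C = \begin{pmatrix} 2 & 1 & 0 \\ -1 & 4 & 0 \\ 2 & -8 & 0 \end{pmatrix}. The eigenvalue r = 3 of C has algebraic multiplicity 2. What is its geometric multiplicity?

1

C − 3I = [[-1, 1, 0], [-1, 1, 0], [2, -8, -3]].
This matrix has rank 2, so its null space has dimension 3 − 2 = 1.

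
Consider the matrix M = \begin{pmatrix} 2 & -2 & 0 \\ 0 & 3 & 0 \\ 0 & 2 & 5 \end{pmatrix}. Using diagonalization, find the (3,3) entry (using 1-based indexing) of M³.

125

Characteristic polynomial: s^3 - 10s^2 + 31s - 30 = (s - 5)(s - 3)(s - 2), so the eigenvalues are 2, 3, 5.
s=2: eigenvector (1, 0, 0).
s=3: eigenvector (-2, 1, -1).
s=5: eigenvector (0, 0, 1).
P = [[1, -2, 0], [0, 1, 0], [0, -1, 1]], D = diag(2, 3, 5), P⁻¹ = [[1, 2, 0], [0, 1, 0], [0, 1, 1]].
M³ = P·diag(8, 27, 125)·P⁻¹ = [[8, -38, 0], [0, 27, 0], [0, 98, 125]].
The requested entry is 125.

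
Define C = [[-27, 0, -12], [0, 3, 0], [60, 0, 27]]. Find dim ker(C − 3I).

2

C − 3I = [[-30, 0, -12], [0, 0, 0], [60, 0, 24]].
This matrix has rank 1, so its null space has dimension 3 − 1 = 2.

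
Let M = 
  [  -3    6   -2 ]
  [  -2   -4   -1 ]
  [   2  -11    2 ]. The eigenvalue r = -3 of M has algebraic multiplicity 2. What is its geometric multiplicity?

M + 3I = [[0, 6, -2], [-2, -1, -1], [2, -11, 5]].
This matrix has rank 2, so its null space has dimension 3 − 2 = 1.

1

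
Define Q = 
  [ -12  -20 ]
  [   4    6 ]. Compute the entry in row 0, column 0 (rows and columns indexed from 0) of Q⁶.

20224

Characteristic polynomial: s^2 + 6s + 8 = (s + 2)(s + 4), so the eigenvalues are -4, -2.
s=-4: eigenvector (5, -2).
s=-2: eigenvector (-2, 1).
P = [[5, -2], [-2, 1]], D = diag(-4, -2), P⁻¹ = [[1, 2], [2, 5]].
Q⁶ = P·diag(4096, 64)·P⁻¹ = [[20224, 40320], [-8064, -16064]].
The requested entry is 20224.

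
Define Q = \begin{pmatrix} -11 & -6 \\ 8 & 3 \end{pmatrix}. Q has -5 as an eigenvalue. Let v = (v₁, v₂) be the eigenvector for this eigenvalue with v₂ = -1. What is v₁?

1

Q + 5I = [[-6, -6], [8, 8]].
Solving (Q + 5I)v = 0 gives the eigenspace spanned by (1, -1).
With v₂ = -1, v = (1, -1), so v₁ = 1.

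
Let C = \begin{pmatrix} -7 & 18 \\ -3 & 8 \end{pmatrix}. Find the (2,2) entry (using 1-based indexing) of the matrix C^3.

26

Characteristic polynomial: r^2 - r - 2 = (r - 2)(r + 1), so the eigenvalues are -1, 2.
r=-1: eigenvector (3, 1).
r=2: eigenvector (-2, -1).
P = [[3, -2], [1, -1]], D = diag(-1, 2), P⁻¹ = [[1, -2], [1, -3]].
C³ = P·diag(-1, 8)·P⁻¹ = [[-19, 54], [-9, 26]].
The requested entry is 26.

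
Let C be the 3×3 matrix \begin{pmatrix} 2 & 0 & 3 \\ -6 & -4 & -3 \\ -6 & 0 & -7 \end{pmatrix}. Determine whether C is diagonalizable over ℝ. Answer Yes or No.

Yes

Characteristic polynomial: p(s) = s^3 + 9s^2 + 24s + 16 = (s + 1)(s + 4)^2.
s = -4 has algebraic multiplicity 2; rank(C + 4I) = 1, so geometric multiplicity = 2.
Every eigenvalue has geometric = algebraic multiplicity, so C is diagonalizable.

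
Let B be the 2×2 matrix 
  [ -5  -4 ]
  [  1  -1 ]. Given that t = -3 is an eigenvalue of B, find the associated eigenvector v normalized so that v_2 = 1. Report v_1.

B + 3I = [[-2, -4], [1, 2]].
Solving (B + 3I)v = 0 gives the eigenspace spanned by (-2, 1).
With v_2 = 1, v = (-2, 1), so v_1 = -2.

-2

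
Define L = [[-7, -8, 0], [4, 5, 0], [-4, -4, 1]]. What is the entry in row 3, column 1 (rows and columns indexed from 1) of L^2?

Characteristic polynomial: μ^3 + μ^2 - 5μ + 3 = (μ - 1)^2(μ + 3), so the eigenvalues are -3, 1, 1.
μ=1: eigenvector (1, -1, 0).
μ=-3: eigenvector (2, -1, 1).
μ=1: eigenvector (0, 0, 1).
P = [[1, 2, 0], [-1, -1, 0], [0, 1, 1]], D = diag(1, -3, 1), P⁻¹ = [[-1, -2, 0], [1, 1, 0], [-1, -1, 1]].
L² = P·diag(1, 9, 1)·P⁻¹ = [[17, 16, 0], [-8, -7, 0], [8, 8, 1]].
The requested entry is 8.

8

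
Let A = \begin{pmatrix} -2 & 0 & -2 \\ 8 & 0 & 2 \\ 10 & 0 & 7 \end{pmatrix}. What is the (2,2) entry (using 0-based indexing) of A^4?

Characteristic polynomial: λ^3 - 5λ^2 + 6λ = λ(λ - 3)(λ - 2), so the eigenvalues are 0, 2, 3.
λ=3: eigenvector (-2, -2, 5).
λ=0: eigenvector (0, 1, 0).
λ=2: eigenvector (1, 2, -2).
P = [[-2, 0, 1], [-2, 1, 2], [5, 0, -2]], D = diag(3, 0, 2), P⁻¹ = [[2, 0, 1], [-6, 1, -2], [5, 0, 2]].
A⁴ = P·diag(81, 0, 16)·P⁻¹ = [[-244, 0, -130], [-164, 0, -98], [650, 0, 341]].
The requested entry is 341.

341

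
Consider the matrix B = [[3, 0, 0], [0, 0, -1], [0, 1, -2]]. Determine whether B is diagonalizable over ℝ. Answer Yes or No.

Characteristic polynomial: p(t) = t^3 - t^2 - 5t - 3 = (t - 3)(t + 1)^2.
t = -1 has algebraic multiplicity 2; rank(B + 1I) = 2, so geometric multiplicity = 1.
Geometric multiplicity < algebraic multiplicity, so B is not diagonalizable.

No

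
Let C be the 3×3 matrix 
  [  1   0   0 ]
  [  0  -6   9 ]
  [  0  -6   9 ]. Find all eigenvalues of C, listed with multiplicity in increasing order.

Characteristic polynomial: p(t) = t^3 - 4t^2 + 3t = t(t - 3)(t - 1).
Roots (with multiplicity): 0, 1, 3.

0, 1, 3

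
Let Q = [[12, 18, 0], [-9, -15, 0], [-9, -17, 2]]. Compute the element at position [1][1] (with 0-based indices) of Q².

63

Characteristic polynomial: s^3 + s^2 - 24s + 36 = (s - 3)(s - 2)(s + 6), so the eigenvalues are -6, 2, 3.
s=2: eigenvector (0, 0, 1).
s=-6: eigenvector (-1, 1, 1).
s=3: eigenvector (2, -1, -1).
P = [[0, -1, 2], [0, 1, -1], [1, 1, -1]], D = diag(2, -6, 3), P⁻¹ = [[0, -1, 1], [1, 2, 0], [1, 1, 0]].
Q² = P·diag(4, 36, 9)·P⁻¹ = [[-18, -54, 0], [27, 63, 0], [27, 59, 4]].
The requested entry is 63.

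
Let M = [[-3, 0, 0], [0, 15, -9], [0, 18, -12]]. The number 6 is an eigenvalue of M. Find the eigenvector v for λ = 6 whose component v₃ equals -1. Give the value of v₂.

M − 6I = [[-9, 0, 0], [0, 9, -9], [0, 18, -18]].
Solving (M − 6I)v = 0 gives the eigenspace spanned by (0, -1, -1).
With v₃ = -1, v = (0, -1, -1), so v₂ = -1.

-1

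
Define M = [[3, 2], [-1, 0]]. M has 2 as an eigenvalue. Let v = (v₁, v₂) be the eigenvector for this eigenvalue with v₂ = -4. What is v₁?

8

M − 2I = [[1, 2], [-1, -2]].
Solving (M − 2I)v = 0 gives the eigenspace spanned by (8, -4).
With v₂ = -4, v = (8, -4), so v₁ = 8.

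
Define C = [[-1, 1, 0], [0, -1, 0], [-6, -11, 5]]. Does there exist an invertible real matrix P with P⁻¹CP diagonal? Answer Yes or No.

Characteristic polynomial: p(μ) = μ^3 - 3μ^2 - 9μ - 5 = (μ - 5)(μ + 1)^2.
μ = -1 has algebraic multiplicity 2; rank(C + 1I) = 2, so geometric multiplicity = 1.
Geometric multiplicity < algebraic multiplicity, so C is not diagonalizable.

No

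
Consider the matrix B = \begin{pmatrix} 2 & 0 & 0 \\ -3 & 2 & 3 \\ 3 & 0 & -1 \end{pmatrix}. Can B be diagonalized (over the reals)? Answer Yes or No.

Characteristic polynomial: p(r) = r^3 - 3r^2 + 4 = (r - 2)^2(r + 1).
r = 2 has algebraic multiplicity 2; rank(B − 2I) = 1, so geometric multiplicity = 2.
Every eigenvalue has geometric = algebraic multiplicity, so B is diagonalizable.

Yes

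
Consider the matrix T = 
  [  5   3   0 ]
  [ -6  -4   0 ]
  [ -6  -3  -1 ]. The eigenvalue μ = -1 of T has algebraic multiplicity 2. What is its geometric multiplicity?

T + 1I = [[6, 3, 0], [-6, -3, 0], [-6, -3, 0]].
This matrix has rank 1, so its null space has dimension 3 − 1 = 2.

2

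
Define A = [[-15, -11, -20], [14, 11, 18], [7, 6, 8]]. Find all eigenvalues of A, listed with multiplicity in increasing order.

Characteristic polynomial: p(t) = t^3 - 4t^2 - 11t - 6 = (t - 6)(t + 1)^2.
Roots (with multiplicity): -1, -1, 6.

-1, -1, 6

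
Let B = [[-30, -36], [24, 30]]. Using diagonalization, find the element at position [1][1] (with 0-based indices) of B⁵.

38880

Characteristic polynomial: λ^2 - 36 = (λ - 6)(λ + 6), so the eigenvalues are -6, 6.
λ=-6: eigenvector (3, -2).
λ=6: eigenvector (1, -1).
P = [[3, 1], [-2, -1]], D = diag(-6, 6), P⁻¹ = [[1, 1], [-2, -3]].
B⁵ = P·diag(-7776, 7776)·P⁻¹ = [[-38880, -46656], [31104, 38880]].
The requested entry is 38880.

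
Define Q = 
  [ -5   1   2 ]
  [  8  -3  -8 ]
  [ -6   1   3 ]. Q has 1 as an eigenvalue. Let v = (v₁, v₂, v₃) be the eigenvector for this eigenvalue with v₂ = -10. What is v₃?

5

Q − 1I = [[-6, 1, 2], [8, -4, -8], [-6, 1, 2]].
Solving (Q − 1I)v = 0 gives the eigenspace spanned by (0, -10, 5).
With v₂ = -10, v = (0, -10, 5), so v₃ = 5.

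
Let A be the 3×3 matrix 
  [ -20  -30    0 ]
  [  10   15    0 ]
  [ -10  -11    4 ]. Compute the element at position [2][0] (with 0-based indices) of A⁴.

1250

Characteristic polynomial: λ^3 + λ^2 - 20λ = λ(λ - 4)(λ + 5), so the eigenvalues are -5, 0, 4.
λ=0: eigenvector (-3, 2, -2).
λ=4: eigenvector (0, 0, 1).
λ=-5: eigenvector (2, -1, 1).
P = [[-3, 0, 2], [2, 0, -1], [-2, 1, 1]], D = diag(0, 4, -5), P⁻¹ = [[1, 2, 0], [0, 1, 1], [2, 3, 0]].
A⁴ = P·diag(0, 256, 625)·P⁻¹ = [[2500, 3750, 0], [-1250, -1875, 0], [1250, 2131, 256]].
The requested entry is 1250.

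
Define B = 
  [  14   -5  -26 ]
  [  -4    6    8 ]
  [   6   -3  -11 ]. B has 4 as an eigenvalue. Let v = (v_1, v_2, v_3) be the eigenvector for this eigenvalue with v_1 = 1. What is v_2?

B − 4I = [[10, -5, -26], [-4, 2, 8], [6, -3, -15]].
Solving (B − 4I)v = 0 gives the eigenspace spanned by (1, 2, 0).
With v_1 = 1, v = (1, 2, 0), so v_2 = 2.

2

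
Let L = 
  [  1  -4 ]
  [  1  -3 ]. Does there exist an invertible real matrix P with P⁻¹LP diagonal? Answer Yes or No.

No

Characteristic polynomial: p(λ) = λ^2 + 2λ + 1 = (λ + 1)^2.
λ = -1 has algebraic multiplicity 2; rank(L + 1I) = 1, so geometric multiplicity = 1.
Geometric multiplicity < algebraic multiplicity, so L is not diagonalizable.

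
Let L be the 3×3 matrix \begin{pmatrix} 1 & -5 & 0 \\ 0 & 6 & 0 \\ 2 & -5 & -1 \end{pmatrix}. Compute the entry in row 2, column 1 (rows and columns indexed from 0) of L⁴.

-1295

Characteristic polynomial: λ^3 - 6λ^2 - λ + 6 = (λ - 6)(λ - 1)(λ + 1), so the eigenvalues are -1, 1, 6.
λ=1: eigenvector (1, 0, 1).
λ=6: eigenvector (-1, 1, -1).
λ=-1: eigenvector (0, 0, 1).
P = [[1, -1, 0], [0, 1, 0], [1, -1, 1]], D = diag(1, 6, -1), P⁻¹ = [[1, 1, 0], [0, 1, 0], [-1, 0, 1]].
L⁴ = P·diag(1, 1296, 1)·P⁻¹ = [[1, -1295, 0], [0, 1296, 0], [0, -1295, 1]].
The requested entry is -1295.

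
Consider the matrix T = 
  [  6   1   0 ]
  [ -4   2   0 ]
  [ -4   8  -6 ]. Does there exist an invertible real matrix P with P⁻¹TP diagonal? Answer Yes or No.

No

Characteristic polynomial: p(λ) = λ^3 - 2λ^2 - 32λ + 96 = (λ - 4)^2(λ + 6).
λ = 4 has algebraic multiplicity 2; rank(T − 4I) = 2, so geometric multiplicity = 1.
Geometric multiplicity < algebraic multiplicity, so T is not diagonalizable.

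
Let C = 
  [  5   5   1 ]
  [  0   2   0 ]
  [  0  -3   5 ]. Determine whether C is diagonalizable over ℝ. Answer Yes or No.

No

Characteristic polynomial: p(r) = r^3 - 12r^2 + 45r - 50 = (r - 5)^2(r - 2).
r = 5 has algebraic multiplicity 2; rank(C − 5I) = 2, so geometric multiplicity = 1.
Geometric multiplicity < algebraic multiplicity, so C is not diagonalizable.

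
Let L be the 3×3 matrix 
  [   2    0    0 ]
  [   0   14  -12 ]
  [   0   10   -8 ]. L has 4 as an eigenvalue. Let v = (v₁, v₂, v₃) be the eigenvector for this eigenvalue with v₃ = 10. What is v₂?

L − 4I = [[-2, 0, 0], [0, 10, -12], [0, 10, -12]].
Solving (L − 4I)v = 0 gives the eigenspace spanned by (0, 12, 10).
With v₃ = 10, v = (0, 12, 10), so v₂ = 12.

12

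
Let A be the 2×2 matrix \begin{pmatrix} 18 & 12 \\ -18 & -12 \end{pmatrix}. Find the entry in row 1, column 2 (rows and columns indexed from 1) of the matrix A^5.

Characteristic polynomial: t^2 - 6t = t(t - 6), so the eigenvalues are 0, 6.
t=6: eigenvector (-1, 1).
t=0: eigenvector (-2, 3).
P = [[-1, -2], [1, 3]], D = diag(6, 0), P⁻¹ = [[-3, -2], [1, 1]].
A⁵ = P·diag(7776, 0)·P⁻¹ = [[23328, 15552], [-23328, -15552]].
The requested entry is 15552.

15552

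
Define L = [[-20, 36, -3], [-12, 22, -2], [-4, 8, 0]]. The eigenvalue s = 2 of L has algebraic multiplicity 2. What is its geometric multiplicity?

1

L − 2I = [[-22, 36, -3], [-12, 20, -2], [-4, 8, -2]].
This matrix has rank 2, so its null space has dimension 3 − 2 = 1.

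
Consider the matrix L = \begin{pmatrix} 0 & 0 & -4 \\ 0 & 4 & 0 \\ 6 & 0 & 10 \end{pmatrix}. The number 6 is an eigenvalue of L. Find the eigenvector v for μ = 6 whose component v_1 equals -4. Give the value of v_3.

L − 6I = [[-6, 0, -4], [0, -2, 0], [6, 0, 4]].
Solving (L − 6I)v = 0 gives the eigenspace spanned by (-4, 0, 6).
With v_1 = -4, v = (-4, 0, 6), so v_3 = 6.

6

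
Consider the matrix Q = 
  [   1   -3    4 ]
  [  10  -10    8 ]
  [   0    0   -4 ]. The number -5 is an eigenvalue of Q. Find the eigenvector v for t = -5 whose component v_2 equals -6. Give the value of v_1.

Q + 5I = [[6, -3, 4], [10, -5, 8], [0, 0, 1]].
Solving (Q + 5I)v = 0 gives the eigenspace spanned by (-3, -6, 0).
With v_2 = -6, v = (-3, -6, 0), so v_1 = -3.

-3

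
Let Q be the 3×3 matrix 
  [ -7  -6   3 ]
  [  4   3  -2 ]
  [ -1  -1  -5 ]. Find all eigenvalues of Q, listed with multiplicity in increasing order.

-4, -4, -1

Characteristic polynomial: p(t) = t^3 + 9t^2 + 24t + 16 = (t + 1)(t + 4)^2.
Roots (with multiplicity): -4, -4, -1.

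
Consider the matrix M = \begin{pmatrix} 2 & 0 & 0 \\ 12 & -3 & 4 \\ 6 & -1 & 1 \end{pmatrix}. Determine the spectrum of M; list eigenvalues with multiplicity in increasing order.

-1, -1, 2

Characteristic polynomial: p(μ) = μ^3 - 3μ - 2 = (μ - 2)(μ + 1)^2.
Roots (with multiplicity): -1, -1, 2.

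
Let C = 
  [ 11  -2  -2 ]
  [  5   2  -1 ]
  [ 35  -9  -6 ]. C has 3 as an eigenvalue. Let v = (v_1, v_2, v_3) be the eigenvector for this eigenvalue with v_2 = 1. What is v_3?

-1

C − 3I = [[8, -2, -2], [5, -1, -1], [35, -9, -9]].
Solving (C − 3I)v = 0 gives the eigenspace spanned by (0, 1, -1).
With v_2 = 1, v = (0, 1, -1), so v_3 = -1.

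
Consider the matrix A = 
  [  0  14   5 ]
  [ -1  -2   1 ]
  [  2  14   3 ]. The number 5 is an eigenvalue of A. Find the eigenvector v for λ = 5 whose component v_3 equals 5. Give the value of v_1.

5

A − 5I = [[-5, 14, 5], [-1, -7, 1], [2, 14, -2]].
Solving (A − 5I)v = 0 gives the eigenspace spanned by (5, 0, 5).
With v_3 = 5, v = (5, 0, 5), so v_1 = 5.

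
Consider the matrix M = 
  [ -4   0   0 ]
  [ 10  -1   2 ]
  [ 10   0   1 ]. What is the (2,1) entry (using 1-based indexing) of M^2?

Characteristic polynomial: λ^3 + 4λ^2 - λ - 4 = (λ - 1)(λ + 1)(λ + 4), so the eigenvalues are -4, -1, 1.
λ=-4: eigenvector (1, -2, -2).
λ=-1: eigenvector (0, 1, 0).
λ=1: eigenvector (0, 1, 1).
P = [[1, 0, 0], [-2, 1, 1], [-2, 0, 1]], D = diag(-4, -1, 1), P⁻¹ = [[1, 0, 0], [0, 1, -1], [2, 0, 1]].
M² = P·diag(16, 1, 1)·P⁻¹ = [[16, 0, 0], [-30, 1, 0], [-30, 0, 1]].
The requested entry is -30.

-30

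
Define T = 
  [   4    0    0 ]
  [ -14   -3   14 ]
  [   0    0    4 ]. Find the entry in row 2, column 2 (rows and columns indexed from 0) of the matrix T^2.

16

Characteristic polynomial: λ^3 - 5λ^2 - 8λ + 48 = (λ - 4)^2(λ + 3), so the eigenvalues are -3, 4, 4.
λ=4: eigenvector (1, -2, 0).
λ=-3: eigenvector (0, 1, 0).
λ=4: eigenvector (-2, 6, 1).
P = [[1, 0, -2], [-2, 1, 6], [0, 0, 1]], D = diag(4, -3, 4), P⁻¹ = [[1, 0, 2], [2, 1, -2], [0, 0, 1]].
T² = P·diag(16, 9, 16)·P⁻¹ = [[16, 0, 0], [-14, 9, 14], [0, 0, 16]].
The requested entry is 16.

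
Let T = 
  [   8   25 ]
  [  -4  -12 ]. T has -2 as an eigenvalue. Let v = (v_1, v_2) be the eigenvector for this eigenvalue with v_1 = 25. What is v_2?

T + 2I = [[10, 25], [-4, -10]].
Solving (T + 2I)v = 0 gives the eigenspace spanned by (25, -10).
With v_1 = 25, v = (25, -10), so v_2 = -10.

-10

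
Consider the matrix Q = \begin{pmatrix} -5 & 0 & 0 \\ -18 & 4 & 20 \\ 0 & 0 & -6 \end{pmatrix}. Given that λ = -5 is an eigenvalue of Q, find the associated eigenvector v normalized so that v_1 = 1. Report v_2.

Q + 5I = [[0, 0, 0], [-18, 9, 20], [0, 0, -1]].
Solving (Q + 5I)v = 0 gives the eigenspace spanned by (1, 2, 0).
With v_1 = 1, v = (1, 2, 0), so v_2 = 2.

2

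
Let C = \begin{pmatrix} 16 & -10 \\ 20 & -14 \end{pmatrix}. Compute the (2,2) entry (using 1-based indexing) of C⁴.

-784

Characteristic polynomial: μ^2 - 2μ - 24 = (μ - 6)(μ + 4), so the eigenvalues are -4, 6.
μ=-4: eigenvector (1, 2).
μ=6: eigenvector (-1, -1).
P = [[1, -1], [2, -1]], D = diag(-4, 6), P⁻¹ = [[-1, 1], [-2, 1]].
C⁴ = P·diag(256, 1296)·P⁻¹ = [[2336, -1040], [2080, -784]].
The requested entry is -784.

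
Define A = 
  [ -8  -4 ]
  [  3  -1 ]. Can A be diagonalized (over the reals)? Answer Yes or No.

Yes

Characteristic polynomial: p(r) = r^2 + 9r + 20 = (r + 4)(r + 5).
All 2 eigenvalues are distinct, so A is diagonalizable.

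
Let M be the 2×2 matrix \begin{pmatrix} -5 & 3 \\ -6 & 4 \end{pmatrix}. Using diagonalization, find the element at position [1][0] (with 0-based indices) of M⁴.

30

Characteristic polynomial: t^2 + t - 2 = (t - 1)(t + 2), so the eigenvalues are -2, 1.
t=-2: eigenvector (1, 1).
t=1: eigenvector (1, 2).
P = [[1, 1], [1, 2]], D = diag(-2, 1), P⁻¹ = [[2, -1], [-1, 1]].
M⁴ = P·diag(16, 1)·P⁻¹ = [[31, -15], [30, -14]].
The requested entry is 30.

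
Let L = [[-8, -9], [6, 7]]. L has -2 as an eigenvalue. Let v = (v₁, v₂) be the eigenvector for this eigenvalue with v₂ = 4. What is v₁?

L + 2I = [[-6, -9], [6, 9]].
Solving (L + 2I)v = 0 gives the eigenspace spanned by (-6, 4).
With v₂ = 4, v = (-6, 4), so v₁ = -6.

-6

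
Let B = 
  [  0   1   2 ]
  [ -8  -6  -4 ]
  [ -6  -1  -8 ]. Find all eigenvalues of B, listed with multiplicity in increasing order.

-6, -4, -4

Characteristic polynomial: p(r) = r^3 + 14r^2 + 64r + 96 = (r + 4)^2(r + 6).
Roots (with multiplicity): -6, -4, -4.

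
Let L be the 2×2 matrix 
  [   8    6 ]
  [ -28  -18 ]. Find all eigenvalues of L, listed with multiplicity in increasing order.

-6, -4

Characteristic polynomial: p(λ) = λ^2 + 10λ + 24 = (λ + 4)(λ + 6).
Roots (with multiplicity): -6, -4.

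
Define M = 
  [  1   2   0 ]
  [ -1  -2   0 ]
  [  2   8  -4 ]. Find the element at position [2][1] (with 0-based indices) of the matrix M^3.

188

Characteristic polynomial: μ^3 + 5μ^2 + 4μ = μ(μ + 1)(μ + 4), so the eigenvalues are -4, -1, 0.
μ=-1: eigenvector (1, -1, -2).
μ=0: eigenvector (2, -1, -1).
μ=-4: eigenvector (0, 0, 1).
P = [[1, 2, 0], [-1, -1, 0], [-2, -1, 1]], D = diag(-1, 0, -4), P⁻¹ = [[-1, -2, 0], [1, 1, 0], [-1, -3, 1]].
M³ = P·diag(-1, 0, -64)·P⁻¹ = [[1, 2, 0], [-1, -2, 0], [62, 188, -64]].
The requested entry is 188.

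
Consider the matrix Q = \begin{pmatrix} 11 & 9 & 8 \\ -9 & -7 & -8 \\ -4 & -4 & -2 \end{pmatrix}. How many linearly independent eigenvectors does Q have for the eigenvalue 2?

Q − 2I = [[9, 9, 8], [-9, -9, -8], [-4, -4, -4]].
This matrix has rank 2, so its null space has dimension 3 − 2 = 1.

1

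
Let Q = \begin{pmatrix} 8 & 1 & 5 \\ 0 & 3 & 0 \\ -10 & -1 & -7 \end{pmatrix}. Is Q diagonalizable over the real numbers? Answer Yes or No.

No

Characteristic polynomial: p(t) = t^3 - 4t^2 - 3t + 18 = (t - 3)^2(t + 2).
t = 3 has algebraic multiplicity 2; rank(Q − 3I) = 2, so geometric multiplicity = 1.
Geometric multiplicity < algebraic multiplicity, so Q is not diagonalizable.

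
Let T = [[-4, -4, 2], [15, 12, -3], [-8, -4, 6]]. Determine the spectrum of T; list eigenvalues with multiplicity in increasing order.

4, 4, 6

Characteristic polynomial: p(λ) = λ^3 - 14λ^2 + 64λ - 96 = (λ - 6)(λ - 4)^2.
Roots (with multiplicity): 4, 4, 6.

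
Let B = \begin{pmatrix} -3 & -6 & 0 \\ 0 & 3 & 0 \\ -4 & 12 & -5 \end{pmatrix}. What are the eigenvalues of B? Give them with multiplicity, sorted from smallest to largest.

Characteristic polynomial: p(μ) = μ^3 + 5μ^2 - 9μ - 45 = (μ - 3)(μ + 3)(μ + 5).
Roots (with multiplicity): -5, -3, 3.

-5, -3, 3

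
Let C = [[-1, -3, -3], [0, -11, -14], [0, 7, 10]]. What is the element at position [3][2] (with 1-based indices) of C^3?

91

Characteristic polynomial: t^3 + 2t^2 - 11t - 12 = (t - 3)(t + 1)(t + 4), so the eigenvalues are -4, -1, 3.
t=-1: eigenvector (1, 0, 0).
t=-4: eigenvector (1, 2, -1).
t=3: eigenvector (0, -1, 1).
P = [[1, 1, 0], [0, 2, -1], [0, -1, 1]], D = diag(-1, -4, 3), P⁻¹ = [[1, -1, -1], [0, 1, 1], [0, 1, 2]].
C³ = P·diag(-1, -64, 27)·P⁻¹ = [[-1, -63, -63], [0, -155, -182], [0, 91, 118]].
The requested entry is 91.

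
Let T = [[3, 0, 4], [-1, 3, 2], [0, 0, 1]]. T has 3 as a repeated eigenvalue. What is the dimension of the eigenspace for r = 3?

T − 3I = [[0, 0, 4], [-1, 0, 2], [0, 0, -2]].
This matrix has rank 2, so its null space has dimension 3 − 2 = 1.

1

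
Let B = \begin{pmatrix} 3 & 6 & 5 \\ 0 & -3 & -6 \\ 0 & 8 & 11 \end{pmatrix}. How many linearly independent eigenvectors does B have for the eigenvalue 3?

1

B − 3I = [[0, 6, 5], [0, -6, -6], [0, 8, 8]].
This matrix has rank 2, so its null space has dimension 3 − 2 = 1.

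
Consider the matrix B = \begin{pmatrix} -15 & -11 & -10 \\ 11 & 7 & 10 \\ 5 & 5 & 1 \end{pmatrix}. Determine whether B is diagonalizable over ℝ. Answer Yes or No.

Characteristic polynomial: p(s) = s^3 + 7s^2 + 8s - 16 = (s - 1)(s + 4)^2.
s = -4 has algebraic multiplicity 2; rank(B + 4I) = 2, so geometric multiplicity = 1.
Geometric multiplicity < algebraic multiplicity, so B is not diagonalizable.

No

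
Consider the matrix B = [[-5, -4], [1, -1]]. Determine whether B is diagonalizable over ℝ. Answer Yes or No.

No

Characteristic polynomial: p(r) = r^2 + 6r + 9 = (r + 3)^2.
r = -3 has algebraic multiplicity 2; rank(B + 3I) = 1, so geometric multiplicity = 1.
Geometric multiplicity < algebraic multiplicity, so B is not diagonalizable.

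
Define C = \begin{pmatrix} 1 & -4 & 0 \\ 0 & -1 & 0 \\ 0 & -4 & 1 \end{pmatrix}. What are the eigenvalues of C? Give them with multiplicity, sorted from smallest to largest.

-1, 1, 1

Characteristic polynomial: p(s) = s^3 - s^2 - s + 1 = (s - 1)^2(s + 1).
Roots (with multiplicity): -1, 1, 1.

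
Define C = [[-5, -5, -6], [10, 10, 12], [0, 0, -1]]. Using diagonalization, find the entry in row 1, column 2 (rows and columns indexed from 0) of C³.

Characteristic polynomial: λ^3 - 4λ^2 - 5λ = λ(λ - 5)(λ + 1), so the eigenvalues are -1, 0, 5.
λ=5: eigenvector (1, -2, 0).
λ=0: eigenvector (1, -1, 0).
λ=-1: eigenvector (1, -2, 1).
P = [[1, 1, 1], [-2, -1, -2], [0, 0, 1]], D = diag(5, 0, -1), P⁻¹ = [[-1, -1, -1], [2, 1, 0], [0, 0, 1]].
C³ = P·diag(125, 0, -1)·P⁻¹ = [[-125, -125, -126], [250, 250, 252], [0, 0, -1]].
The requested entry is 252.

252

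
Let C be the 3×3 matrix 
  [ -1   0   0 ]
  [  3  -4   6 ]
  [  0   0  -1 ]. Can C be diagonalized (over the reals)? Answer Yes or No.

Characteristic polynomial: p(λ) = λ^3 + 6λ^2 + 9λ + 4 = (λ + 1)^2(λ + 4).
λ = -1 has algebraic multiplicity 2; rank(C + 1I) = 1, so geometric multiplicity = 2.
Every eigenvalue has geometric = algebraic multiplicity, so C is diagonalizable.

Yes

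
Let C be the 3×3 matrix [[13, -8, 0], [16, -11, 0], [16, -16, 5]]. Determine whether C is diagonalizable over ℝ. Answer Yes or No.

Yes

Characteristic polynomial: p(s) = s^3 - 7s^2 - 5s + 75 = (s - 5)^2(s + 3).
s = 5 has algebraic multiplicity 2; rank(C − 5I) = 1, so geometric multiplicity = 2.
Every eigenvalue has geometric = algebraic multiplicity, so C is diagonalizable.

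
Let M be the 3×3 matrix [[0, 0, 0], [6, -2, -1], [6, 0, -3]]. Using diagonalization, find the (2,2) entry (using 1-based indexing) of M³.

-8

Characteristic polynomial: t^3 + 5t^2 + 6t = t(t + 2)(t + 3), so the eigenvalues are -3, -2, 0.
t=0: eigenvector (1, 2, 2).
t=-3: eigenvector (0, 1, 1).
t=-2: eigenvector (0, 1, 0).
P = [[1, 0, 0], [2, 1, 1], [2, 1, 0]], D = diag(0, -3, -2), P⁻¹ = [[1, 0, 0], [-2, 0, 1], [0, 1, -1]].
M³ = P·diag(0, -27, -8)·P⁻¹ = [[0, 0, 0], [54, -8, -19], [54, 0, -27]].
The requested entry is -8.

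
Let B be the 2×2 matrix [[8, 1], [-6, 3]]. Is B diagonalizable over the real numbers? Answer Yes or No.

Yes

Characteristic polynomial: p(λ) = λ^2 - 11λ + 30 = (λ - 6)(λ - 5).
All 2 eigenvalues are distinct, so B is diagonalizable.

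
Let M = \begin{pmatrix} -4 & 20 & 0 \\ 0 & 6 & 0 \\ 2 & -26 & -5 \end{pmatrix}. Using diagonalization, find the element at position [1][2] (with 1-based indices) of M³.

Characteristic polynomial: λ^3 + 3λ^2 - 34λ - 120 = (λ - 6)(λ + 4)(λ + 5), so the eigenvalues are -5, -4, 6.
λ=-4: eigenvector (1, 0, 2).
λ=6: eigenvector (2, 1, -2).
λ=-5: eigenvector (0, 0, 1).
P = [[1, 2, 0], [0, 1, 0], [2, -2, 1]], D = diag(-4, 6, -5), P⁻¹ = [[1, -2, 0], [0, 1, 0], [-2, 6, 1]].
M³ = P·diag(-64, 216, -125)·P⁻¹ = [[-64, 560, 0], [0, 216, 0], [122, -926, -125]].
The requested entry is 560.

560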